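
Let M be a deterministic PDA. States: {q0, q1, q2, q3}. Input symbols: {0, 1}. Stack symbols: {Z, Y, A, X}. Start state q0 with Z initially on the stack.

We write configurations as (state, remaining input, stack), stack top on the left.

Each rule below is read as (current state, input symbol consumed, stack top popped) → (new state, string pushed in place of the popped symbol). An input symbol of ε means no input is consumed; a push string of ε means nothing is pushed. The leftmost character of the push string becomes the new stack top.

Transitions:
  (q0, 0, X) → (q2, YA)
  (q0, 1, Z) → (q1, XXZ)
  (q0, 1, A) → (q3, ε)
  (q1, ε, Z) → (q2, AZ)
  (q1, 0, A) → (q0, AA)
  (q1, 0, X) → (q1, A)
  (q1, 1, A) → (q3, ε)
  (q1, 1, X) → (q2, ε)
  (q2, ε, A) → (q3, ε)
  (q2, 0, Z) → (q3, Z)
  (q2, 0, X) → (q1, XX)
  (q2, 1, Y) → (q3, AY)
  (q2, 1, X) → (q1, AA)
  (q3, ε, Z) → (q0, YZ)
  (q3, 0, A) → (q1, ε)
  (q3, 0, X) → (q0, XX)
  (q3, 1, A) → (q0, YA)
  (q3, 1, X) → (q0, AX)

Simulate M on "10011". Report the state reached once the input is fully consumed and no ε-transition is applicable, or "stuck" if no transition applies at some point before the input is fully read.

q0

(q0, 10011, Z) ⊢ (q1, 0011, XXZ) ⊢ (q1, 011, AXZ) ⊢ (q0, 11, AAXZ) ⊢ (q3, 1, AXZ) ⊢ (q0, ε, YAXZ)
All input consumed; M is in state q0.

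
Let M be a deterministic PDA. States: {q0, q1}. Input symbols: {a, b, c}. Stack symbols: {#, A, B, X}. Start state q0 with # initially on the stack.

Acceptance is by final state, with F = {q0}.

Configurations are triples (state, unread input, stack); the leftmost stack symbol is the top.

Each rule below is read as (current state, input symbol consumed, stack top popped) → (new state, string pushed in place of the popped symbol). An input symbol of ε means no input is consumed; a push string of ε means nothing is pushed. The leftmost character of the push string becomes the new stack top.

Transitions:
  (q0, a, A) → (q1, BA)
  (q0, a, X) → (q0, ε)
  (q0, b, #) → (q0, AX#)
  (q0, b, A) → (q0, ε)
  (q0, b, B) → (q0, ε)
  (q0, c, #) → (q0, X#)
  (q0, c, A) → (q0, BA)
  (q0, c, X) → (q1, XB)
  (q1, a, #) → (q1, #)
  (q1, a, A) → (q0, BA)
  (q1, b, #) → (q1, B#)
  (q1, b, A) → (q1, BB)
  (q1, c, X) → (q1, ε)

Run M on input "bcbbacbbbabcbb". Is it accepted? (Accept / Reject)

(q0, bcbbacbbbabcbb, #) ⊢ (q0, cbbacbbbabcbb, AX#) ⊢ (q0, bbacbbbabcbb, BAX#) ⊢ (q0, bacbbbabcbb, AX#) ⊢ (q0, acbbbabcbb, X#) ⊢ (q0, cbbbabcbb, #) ⊢ (q0, bbbabcbb, X#)
No transition applies at (q0, bbbabcbb, X#); input not fully consumed.

Reject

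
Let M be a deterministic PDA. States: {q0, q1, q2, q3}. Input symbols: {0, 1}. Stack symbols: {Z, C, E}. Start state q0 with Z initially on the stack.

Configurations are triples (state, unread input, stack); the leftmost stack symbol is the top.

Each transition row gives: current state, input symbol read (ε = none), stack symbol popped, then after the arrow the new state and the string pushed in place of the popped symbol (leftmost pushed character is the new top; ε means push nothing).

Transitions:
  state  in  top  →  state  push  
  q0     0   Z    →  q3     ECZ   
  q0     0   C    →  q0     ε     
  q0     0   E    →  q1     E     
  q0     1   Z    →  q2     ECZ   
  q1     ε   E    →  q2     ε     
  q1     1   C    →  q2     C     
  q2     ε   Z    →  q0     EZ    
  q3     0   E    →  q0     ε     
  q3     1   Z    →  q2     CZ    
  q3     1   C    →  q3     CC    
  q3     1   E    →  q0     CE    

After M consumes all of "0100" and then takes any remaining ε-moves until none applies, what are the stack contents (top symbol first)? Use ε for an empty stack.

CZ

(q0, 0100, Z) ⊢ (q3, 100, ECZ) ⊢ (q0, 00, CECZ) ⊢ (q0, 0, ECZ) ⊢ (q1, ε, ECZ) ⊢ (q2, ε, CZ)
All input consumed in state q2 with stack CZ.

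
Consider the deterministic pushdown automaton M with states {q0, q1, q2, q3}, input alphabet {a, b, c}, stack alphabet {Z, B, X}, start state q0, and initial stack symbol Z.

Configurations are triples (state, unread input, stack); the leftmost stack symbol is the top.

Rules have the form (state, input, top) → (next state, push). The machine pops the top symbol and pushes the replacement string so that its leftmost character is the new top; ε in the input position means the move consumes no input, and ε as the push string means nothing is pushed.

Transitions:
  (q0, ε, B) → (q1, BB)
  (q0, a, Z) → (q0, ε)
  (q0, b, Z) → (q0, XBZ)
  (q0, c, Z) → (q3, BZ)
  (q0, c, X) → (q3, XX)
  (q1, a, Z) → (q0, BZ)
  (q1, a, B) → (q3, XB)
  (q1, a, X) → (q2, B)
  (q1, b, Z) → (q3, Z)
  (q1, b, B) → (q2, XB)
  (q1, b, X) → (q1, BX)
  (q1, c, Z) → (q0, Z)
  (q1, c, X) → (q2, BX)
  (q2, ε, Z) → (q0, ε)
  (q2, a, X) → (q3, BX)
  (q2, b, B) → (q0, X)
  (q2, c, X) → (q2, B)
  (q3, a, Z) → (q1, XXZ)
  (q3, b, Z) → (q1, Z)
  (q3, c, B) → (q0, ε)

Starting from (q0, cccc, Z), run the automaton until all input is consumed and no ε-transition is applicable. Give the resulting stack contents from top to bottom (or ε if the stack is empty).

(q0, cccc, Z)
  read c, top Z: go to q3, push BZ → (q3, ccc, BZ)
  read c, top B: go to q0, push ε → (q0, cc, Z)
  read c, top Z: go to q3, push BZ → (q3, c, BZ)
  read c, top B: go to q0, push ε → (q0, ε, Z)
All input consumed in state q0 with stack Z.

Z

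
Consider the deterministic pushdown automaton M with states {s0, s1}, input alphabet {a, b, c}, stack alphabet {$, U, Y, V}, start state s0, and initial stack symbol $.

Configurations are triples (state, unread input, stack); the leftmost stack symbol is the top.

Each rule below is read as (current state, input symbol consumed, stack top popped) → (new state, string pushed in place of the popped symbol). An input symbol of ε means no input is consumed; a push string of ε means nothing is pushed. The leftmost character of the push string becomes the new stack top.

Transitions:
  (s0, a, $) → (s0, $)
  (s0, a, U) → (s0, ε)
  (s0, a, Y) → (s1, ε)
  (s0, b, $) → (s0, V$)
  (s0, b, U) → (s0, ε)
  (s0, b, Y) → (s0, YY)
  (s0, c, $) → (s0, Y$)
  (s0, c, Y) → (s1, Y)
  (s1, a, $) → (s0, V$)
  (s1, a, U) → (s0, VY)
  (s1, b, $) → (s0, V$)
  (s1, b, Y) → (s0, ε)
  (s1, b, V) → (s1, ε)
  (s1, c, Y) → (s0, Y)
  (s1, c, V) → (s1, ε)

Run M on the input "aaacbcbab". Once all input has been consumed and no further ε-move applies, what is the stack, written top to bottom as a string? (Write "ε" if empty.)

V$

(s0, aaacbcbab, $)
  read a, top $: go to s0, push $ → (s0, aacbcbab, $)
  read a, top $: go to s0, push $ → (s0, acbcbab, $)
  read a, top $: go to s0, push $ → (s0, cbcbab, $)
  read c, top $: go to s0, push Y$ → (s0, bcbab, Y$)
  read b, top Y: go to s0, push YY → (s0, cbab, YY$)
  read c, top Y: go to s1, push Y → (s1, bab, YY$)
  read b, top Y: go to s0, push ε → (s0, ab, Y$)
  read a, top Y: go to s1, push ε → (s1, b, $)
  read b, top $: go to s0, push V$ → (s0, ε, V$)
All input consumed in state s0 with stack V$.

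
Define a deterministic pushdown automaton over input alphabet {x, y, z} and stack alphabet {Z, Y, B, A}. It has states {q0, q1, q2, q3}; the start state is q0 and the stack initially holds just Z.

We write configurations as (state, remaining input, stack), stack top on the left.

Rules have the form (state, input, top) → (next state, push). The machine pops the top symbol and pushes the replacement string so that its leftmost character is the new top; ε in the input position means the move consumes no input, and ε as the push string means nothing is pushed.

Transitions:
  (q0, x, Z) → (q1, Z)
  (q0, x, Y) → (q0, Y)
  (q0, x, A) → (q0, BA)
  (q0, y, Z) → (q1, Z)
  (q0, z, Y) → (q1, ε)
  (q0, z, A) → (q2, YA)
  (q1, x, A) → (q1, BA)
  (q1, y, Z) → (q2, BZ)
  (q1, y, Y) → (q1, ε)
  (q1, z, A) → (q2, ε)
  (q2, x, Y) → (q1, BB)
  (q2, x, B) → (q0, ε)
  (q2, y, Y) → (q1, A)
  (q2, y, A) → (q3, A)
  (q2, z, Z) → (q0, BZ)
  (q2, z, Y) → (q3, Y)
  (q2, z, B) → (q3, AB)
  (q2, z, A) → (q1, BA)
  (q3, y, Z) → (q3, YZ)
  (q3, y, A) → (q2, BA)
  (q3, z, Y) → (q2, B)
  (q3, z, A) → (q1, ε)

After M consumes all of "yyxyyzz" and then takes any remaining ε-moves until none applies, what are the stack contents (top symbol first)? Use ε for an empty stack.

BZ

(q0, yyxyyzz, Z) ⊢ (q1, yxyyzz, Z) ⊢ (q2, xyyzz, BZ) ⊢ (q0, yyzz, Z) ⊢ (q1, yzz, Z) ⊢ (q2, zz, BZ) ⊢ (q3, z, ABZ) ⊢ (q1, ε, BZ)
All input consumed in state q1 with stack BZ.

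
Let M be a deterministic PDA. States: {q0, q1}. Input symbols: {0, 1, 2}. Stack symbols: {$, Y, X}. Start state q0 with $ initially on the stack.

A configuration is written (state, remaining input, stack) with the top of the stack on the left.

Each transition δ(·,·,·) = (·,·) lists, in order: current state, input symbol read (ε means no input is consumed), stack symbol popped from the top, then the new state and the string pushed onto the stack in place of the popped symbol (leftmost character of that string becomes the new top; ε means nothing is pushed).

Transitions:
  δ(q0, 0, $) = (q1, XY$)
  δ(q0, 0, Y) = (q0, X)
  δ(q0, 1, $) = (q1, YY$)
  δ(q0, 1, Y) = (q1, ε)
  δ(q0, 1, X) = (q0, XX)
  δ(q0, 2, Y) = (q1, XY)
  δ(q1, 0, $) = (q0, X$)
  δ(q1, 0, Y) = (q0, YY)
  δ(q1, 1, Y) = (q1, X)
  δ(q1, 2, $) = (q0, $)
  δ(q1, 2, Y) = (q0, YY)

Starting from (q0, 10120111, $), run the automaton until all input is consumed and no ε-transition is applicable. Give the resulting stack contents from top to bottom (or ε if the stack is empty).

XXXXYY$

(q0, 10120111, $) ⊢ (q1, 0120111, YY$) ⊢ (q0, 120111, YYY$) ⊢ (q1, 20111, YY$) ⊢ (q0, 0111, YYY$) ⊢ (q0, 111, XYY$) ⊢ (q0, 11, XXYY$) ⊢ (q0, 1, XXXYY$) ⊢ (q0, ε, XXXXYY$)
All input consumed in state q0 with stack XXXXYY$.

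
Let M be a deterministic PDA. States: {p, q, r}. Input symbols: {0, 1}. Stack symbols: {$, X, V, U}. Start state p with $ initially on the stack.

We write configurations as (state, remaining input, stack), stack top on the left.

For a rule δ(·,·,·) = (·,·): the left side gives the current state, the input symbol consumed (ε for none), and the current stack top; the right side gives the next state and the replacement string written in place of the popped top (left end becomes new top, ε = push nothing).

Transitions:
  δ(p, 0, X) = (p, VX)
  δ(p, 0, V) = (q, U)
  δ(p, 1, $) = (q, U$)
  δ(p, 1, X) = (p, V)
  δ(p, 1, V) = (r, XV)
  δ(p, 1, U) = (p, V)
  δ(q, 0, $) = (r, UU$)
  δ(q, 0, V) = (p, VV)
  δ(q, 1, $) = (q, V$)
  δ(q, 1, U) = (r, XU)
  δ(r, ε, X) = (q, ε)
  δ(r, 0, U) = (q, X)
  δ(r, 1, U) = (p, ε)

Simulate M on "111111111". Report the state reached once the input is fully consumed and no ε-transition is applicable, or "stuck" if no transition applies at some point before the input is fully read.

(p, 111111111, $)
  read 1, top $: go to q, push U$ → (q, 11111111, U$)
  read 1, top U: go to r, push XU → (r, 1111111, XU$)
  ε-move, top X: go to q, push ε → (q, 1111111, U$)
  read 1, top U: go to r, push XU → (r, 111111, XU$)
  ε-move, top X: go to q, push ε → (q, 111111, U$)
  read 1, top U: go to r, push XU → (r, 11111, XU$)
  ε-move, top X: go to q, push ε → (q, 11111, U$)
  read 1, top U: go to r, push XU → (r, 1111, XU$)
  ε-move, top X: go to q, push ε → (q, 1111, U$)
  read 1, top U: go to r, push XU → (r, 111, XU$)
  ε-move, top X: go to q, push ε → (q, 111, U$)
  read 1, top U: go to r, push XU → (r, 11, XU$)
  ε-move, top X: go to q, push ε → (q, 11, U$)
  read 1, top U: go to r, push XU → (r, 1, XU$)
  ε-move, top X: go to q, push ε → (q, 1, U$)
  read 1, top U: go to r, push XU → (r, ε, XU$)
  ε-move, top X: go to q, push ε → (q, ε, U$)
All input consumed; M is in state q.

q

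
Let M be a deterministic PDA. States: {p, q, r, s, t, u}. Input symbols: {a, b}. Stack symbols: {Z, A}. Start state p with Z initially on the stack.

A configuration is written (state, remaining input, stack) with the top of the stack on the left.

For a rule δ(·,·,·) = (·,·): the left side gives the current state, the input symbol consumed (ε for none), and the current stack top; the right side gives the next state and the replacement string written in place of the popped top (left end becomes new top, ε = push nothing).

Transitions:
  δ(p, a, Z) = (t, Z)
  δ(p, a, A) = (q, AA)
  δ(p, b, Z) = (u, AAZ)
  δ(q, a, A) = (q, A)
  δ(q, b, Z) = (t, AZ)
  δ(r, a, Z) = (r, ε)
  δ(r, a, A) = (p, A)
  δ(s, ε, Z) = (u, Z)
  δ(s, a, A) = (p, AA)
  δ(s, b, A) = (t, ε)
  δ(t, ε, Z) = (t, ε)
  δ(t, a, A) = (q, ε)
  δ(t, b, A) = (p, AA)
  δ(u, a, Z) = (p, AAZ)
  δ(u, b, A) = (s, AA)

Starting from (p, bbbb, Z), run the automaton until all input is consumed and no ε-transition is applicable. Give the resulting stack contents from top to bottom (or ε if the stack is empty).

(p, bbbb, Z)
  read b, top Z: go to u, push AAZ → (u, bbb, AAZ)
  read b, top A: go to s, push AA → (s, bb, AAAZ)
  read b, top A: go to t, push ε → (t, b, AAZ)
  read b, top A: go to p, push AA → (p, ε, AAAZ)
All input consumed in state p with stack AAAZ.

AAAZ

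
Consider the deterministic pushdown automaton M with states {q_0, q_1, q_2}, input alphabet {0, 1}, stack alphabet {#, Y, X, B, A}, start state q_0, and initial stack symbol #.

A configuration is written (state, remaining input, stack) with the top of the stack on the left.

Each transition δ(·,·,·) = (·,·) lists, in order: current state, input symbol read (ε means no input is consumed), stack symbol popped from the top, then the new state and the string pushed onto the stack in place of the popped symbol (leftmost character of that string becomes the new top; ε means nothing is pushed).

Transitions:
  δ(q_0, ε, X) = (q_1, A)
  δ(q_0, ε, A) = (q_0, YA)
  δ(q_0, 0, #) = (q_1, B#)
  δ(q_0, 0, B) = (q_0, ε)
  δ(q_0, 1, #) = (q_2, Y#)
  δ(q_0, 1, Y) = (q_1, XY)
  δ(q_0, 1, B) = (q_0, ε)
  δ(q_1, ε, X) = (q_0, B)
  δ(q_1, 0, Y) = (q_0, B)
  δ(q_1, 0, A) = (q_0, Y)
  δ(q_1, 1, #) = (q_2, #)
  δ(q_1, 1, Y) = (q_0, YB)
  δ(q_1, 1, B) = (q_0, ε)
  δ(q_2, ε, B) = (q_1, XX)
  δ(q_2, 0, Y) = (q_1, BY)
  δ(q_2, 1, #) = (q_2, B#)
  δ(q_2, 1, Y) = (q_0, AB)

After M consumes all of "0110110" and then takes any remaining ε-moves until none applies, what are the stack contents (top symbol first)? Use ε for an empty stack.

(q_0, 0110110, #)
  read 0, top #: go to q_1, push B# → (q_1, 110110, B#)
  read 1, top B: go to q_0, push ε → (q_0, 10110, #)
  read 1, top #: go to q_2, push Y# → (q_2, 0110, Y#)
  read 0, top Y: go to q_1, push BY → (q_1, 110, BY#)
  read 1, top B: go to q_0, push ε → (q_0, 10, Y#)
  read 1, top Y: go to q_1, push XY → (q_1, 0, XY#)
  ε-move, top X: go to q_0, push B → (q_0, 0, BY#)
  read 0, top B: go to q_0, push ε → (q_0, ε, Y#)
All input consumed in state q_0 with stack Y#.

Y#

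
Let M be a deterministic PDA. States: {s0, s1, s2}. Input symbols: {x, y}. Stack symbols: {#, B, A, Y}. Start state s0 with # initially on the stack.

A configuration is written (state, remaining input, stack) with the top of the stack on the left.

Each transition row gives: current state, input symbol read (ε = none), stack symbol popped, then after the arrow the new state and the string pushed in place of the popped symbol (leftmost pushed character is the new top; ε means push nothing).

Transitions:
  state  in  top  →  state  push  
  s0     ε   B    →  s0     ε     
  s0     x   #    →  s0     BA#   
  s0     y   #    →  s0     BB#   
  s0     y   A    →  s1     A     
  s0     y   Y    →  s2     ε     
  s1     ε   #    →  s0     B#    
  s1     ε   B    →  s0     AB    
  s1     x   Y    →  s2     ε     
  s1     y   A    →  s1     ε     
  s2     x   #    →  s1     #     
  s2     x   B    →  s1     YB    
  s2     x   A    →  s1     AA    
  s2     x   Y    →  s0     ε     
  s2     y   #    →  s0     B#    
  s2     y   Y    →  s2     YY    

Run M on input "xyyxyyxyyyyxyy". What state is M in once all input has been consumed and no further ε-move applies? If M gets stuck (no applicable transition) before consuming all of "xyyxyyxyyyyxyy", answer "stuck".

s0

(s0, xyyxyyxyyyyxyy, #)
  read x, top #: go to s0, push BA# → (s0, yyxyyxyyyyxyy, BA#)
  ε-move, top B: go to s0, push ε → (s0, yyxyyxyyyyxyy, A#)
  read y, top A: go to s1, push A → (s1, yxyyxyyyyxyy, A#)
  read y, top A: go to s1, push ε → (s1, xyyxyyyyxyy, #)
  ε-move, top #: go to s0, push B# → (s0, xyyxyyyyxyy, B#)
  ε-move, top B: go to s0, push ε → (s0, xyyxyyyyxyy, #)
  read x, top #: go to s0, push BA# → (s0, yyxyyyyxyy, BA#)
  ε-move, top B: go to s0, push ε → (s0, yyxyyyyxyy, A#)
  read y, top A: go to s1, push A → (s1, yxyyyyxyy, A#)
  read y, top A: go to s1, push ε → (s1, xyyyyxyy, #)
  ε-move, top #: go to s0, push B# → (s0, xyyyyxyy, B#)
  ε-move, top B: go to s0, push ε → (s0, xyyyyxyy, #)
  read x, top #: go to s0, push BA# → (s0, yyyyxyy, BA#)
  ε-move, top B: go to s0, push ε → (s0, yyyyxyy, A#)
  read y, top A: go to s1, push A → (s1, yyyxyy, A#)
  read y, top A: go to s1, push ε → (s1, yyxyy, #)
  ε-move, top #: go to s0, push B# → (s0, yyxyy, B#)
  ε-move, top B: go to s0, push ε → (s0, yyxyy, #)
  read y, top #: go to s0, push BB# → (s0, yxyy, BB#)
  ε-move, top B: go to s0, push ε → (s0, yxyy, B#)
  ε-move, top B: go to s0, push ε → (s0, yxyy, #)
  read y, top #: go to s0, push BB# → (s0, xyy, BB#)
  ε-move, top B: go to s0, push ε → (s0, xyy, B#)
  ε-move, top B: go to s0, push ε → (s0, xyy, #)
  read x, top #: go to s0, push BA# → (s0, yy, BA#)
  ε-move, top B: go to s0, push ε → (s0, yy, A#)
  read y, top A: go to s1, push A → (s1, y, A#)
  read y, top A: go to s1, push ε → (s1, ε, #)
  ε-move, top #: go to s0, push B# → (s0, ε, B#)
  ε-move, top B: go to s0, push ε → (s0, ε, #)
All input consumed; M is in state s0.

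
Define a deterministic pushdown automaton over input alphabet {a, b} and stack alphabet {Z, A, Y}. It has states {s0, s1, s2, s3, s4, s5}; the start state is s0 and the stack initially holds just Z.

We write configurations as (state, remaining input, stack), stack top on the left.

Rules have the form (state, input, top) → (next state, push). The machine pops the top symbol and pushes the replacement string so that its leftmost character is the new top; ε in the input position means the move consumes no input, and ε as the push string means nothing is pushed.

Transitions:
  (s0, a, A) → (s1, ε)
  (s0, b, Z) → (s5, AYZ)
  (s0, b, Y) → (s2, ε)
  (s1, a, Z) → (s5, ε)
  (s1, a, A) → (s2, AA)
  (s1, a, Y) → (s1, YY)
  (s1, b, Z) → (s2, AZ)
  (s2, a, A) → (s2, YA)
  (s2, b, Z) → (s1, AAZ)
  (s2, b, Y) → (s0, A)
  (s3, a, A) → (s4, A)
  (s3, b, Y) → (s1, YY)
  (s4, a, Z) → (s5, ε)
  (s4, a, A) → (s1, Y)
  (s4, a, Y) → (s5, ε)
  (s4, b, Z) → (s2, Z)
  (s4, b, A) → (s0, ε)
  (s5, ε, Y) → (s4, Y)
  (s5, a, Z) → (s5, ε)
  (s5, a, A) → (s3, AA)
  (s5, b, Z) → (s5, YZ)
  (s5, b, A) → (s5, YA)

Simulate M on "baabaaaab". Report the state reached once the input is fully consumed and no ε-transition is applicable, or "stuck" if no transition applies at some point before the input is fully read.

(s0, baabaaaab, Z)
  read b, top Z: go to s5, push AYZ → (s5, aabaaaab, AYZ)
  read a, top A: go to s3, push AA → (s3, abaaaab, AAYZ)
  read a, top A: go to s4, push A → (s4, baaaab, AAYZ)
  read b, top A: go to s0, push ε → (s0, aaaab, AYZ)
  read a, top A: go to s1, push ε → (s1, aaab, YZ)
  read a, top Y: go to s1, push YY → (s1, aab, YYZ)
  read a, top Y: go to s1, push YY → (s1, ab, YYYZ)
  read a, top Y: go to s1, push YY → (s1, b, YYYYZ)
No transition for (s1, b, top Y); M blocks with input b remaining.

stuck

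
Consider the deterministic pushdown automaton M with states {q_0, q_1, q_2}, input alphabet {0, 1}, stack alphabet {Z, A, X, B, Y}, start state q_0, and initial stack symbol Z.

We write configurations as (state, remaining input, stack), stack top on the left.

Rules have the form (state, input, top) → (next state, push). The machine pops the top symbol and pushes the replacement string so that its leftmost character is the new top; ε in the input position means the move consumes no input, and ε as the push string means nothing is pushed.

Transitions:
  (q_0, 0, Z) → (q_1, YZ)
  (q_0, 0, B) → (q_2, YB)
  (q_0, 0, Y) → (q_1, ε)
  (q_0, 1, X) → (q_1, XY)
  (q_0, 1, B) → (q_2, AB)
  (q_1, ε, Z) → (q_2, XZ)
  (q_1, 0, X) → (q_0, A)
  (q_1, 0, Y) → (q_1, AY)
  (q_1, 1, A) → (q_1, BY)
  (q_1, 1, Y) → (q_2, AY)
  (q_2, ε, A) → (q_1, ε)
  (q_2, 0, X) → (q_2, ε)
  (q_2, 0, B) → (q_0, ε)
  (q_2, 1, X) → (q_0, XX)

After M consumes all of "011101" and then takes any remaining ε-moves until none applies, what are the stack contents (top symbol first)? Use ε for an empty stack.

BYYZ

(q_0, 011101, Z)
  read 0, top Z: go to q_1, push YZ → (q_1, 11101, YZ)
  read 1, top Y: go to q_2, push AY → (q_2, 1101, AYZ)
  ε-move, top A: go to q_1, push ε → (q_1, 1101, YZ)
  read 1, top Y: go to q_2, push AY → (q_2, 101, AYZ)
  ε-move, top A: go to q_1, push ε → (q_1, 101, YZ)
  read 1, top Y: go to q_2, push AY → (q_2, 01, AYZ)
  ε-move, top A: go to q_1, push ε → (q_1, 01, YZ)
  read 0, top Y: go to q_1, push AY → (q_1, 1, AYZ)
  read 1, top A: go to q_1, push BY → (q_1, ε, BYYZ)
All input consumed in state q_1 with stack BYYZ.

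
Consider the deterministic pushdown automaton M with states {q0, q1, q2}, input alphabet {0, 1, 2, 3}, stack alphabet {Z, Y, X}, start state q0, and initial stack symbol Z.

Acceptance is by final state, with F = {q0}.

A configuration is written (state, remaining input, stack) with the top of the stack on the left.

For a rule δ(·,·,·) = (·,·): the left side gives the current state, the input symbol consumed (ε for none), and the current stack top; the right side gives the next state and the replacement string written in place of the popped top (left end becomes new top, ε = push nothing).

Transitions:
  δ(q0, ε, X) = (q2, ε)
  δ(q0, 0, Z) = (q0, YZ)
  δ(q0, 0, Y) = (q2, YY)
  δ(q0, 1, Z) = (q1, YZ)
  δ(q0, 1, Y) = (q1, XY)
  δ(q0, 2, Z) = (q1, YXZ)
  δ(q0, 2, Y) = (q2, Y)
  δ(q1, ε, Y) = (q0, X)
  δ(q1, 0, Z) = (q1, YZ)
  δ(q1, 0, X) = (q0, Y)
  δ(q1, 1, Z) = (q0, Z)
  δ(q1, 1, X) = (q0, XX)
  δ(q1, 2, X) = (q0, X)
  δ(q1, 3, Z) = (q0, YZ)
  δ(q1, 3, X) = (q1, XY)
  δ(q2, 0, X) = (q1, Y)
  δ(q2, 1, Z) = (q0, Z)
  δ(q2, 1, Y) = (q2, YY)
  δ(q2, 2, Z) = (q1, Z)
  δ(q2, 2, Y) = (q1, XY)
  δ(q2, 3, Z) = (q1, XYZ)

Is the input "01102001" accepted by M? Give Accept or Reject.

Reject

(q0, 01102001, Z) ⊢ (q0, 1102001, YZ) ⊢ (q1, 102001, XYZ) ⊢ (q0, 02001, XXYZ) ⊢ (q2, 02001, XYZ) ⊢ (q1, 2001, YYZ) ⊢ (q0, 2001, XYZ) ⊢ (q2, 2001, YZ) ⊢ (q1, 001, XYZ) ⊢ (q0, 01, YYZ) ⊢ (q2, 1, YYYZ) ⊢ (q2, ε, YYYYZ)
All input consumed; state q2 ∉ F and no further ε-move applies.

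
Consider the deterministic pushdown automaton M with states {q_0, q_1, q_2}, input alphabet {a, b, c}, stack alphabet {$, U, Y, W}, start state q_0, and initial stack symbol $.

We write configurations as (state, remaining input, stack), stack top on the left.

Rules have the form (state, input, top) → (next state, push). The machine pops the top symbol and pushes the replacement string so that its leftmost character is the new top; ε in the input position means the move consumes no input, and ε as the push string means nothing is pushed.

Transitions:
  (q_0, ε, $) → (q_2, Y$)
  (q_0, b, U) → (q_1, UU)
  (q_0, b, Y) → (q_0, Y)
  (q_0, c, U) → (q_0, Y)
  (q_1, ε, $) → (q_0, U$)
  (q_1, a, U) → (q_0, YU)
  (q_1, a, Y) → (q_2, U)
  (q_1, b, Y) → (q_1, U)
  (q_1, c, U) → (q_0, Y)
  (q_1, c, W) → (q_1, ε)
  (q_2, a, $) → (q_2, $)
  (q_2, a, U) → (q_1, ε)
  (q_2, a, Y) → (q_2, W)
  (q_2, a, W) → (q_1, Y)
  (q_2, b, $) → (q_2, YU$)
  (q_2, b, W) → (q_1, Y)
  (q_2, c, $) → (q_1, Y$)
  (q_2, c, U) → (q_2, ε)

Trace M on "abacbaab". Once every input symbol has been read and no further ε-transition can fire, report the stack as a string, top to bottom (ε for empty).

UU$

(q_0, abacbaab, $)
  ε-move, top $: go to q_2, push Y$ → (q_2, abacbaab, Y$)
  read a, top Y: go to q_2, push W → (q_2, bacbaab, W$)
  read b, top W: go to q_1, push Y → (q_1, acbaab, Y$)
  read a, top Y: go to q_2, push U → (q_2, cbaab, U$)
  read c, top U: go to q_2, push ε → (q_2, baab, $)
  read b, top $: go to q_2, push YU$ → (q_2, aab, YU$)
  read a, top Y: go to q_2, push W → (q_2, ab, WU$)
  read a, top W: go to q_1, push Y → (q_1, b, YU$)
  read b, top Y: go to q_1, push U → (q_1, ε, UU$)
All input consumed in state q_1 with stack UU$.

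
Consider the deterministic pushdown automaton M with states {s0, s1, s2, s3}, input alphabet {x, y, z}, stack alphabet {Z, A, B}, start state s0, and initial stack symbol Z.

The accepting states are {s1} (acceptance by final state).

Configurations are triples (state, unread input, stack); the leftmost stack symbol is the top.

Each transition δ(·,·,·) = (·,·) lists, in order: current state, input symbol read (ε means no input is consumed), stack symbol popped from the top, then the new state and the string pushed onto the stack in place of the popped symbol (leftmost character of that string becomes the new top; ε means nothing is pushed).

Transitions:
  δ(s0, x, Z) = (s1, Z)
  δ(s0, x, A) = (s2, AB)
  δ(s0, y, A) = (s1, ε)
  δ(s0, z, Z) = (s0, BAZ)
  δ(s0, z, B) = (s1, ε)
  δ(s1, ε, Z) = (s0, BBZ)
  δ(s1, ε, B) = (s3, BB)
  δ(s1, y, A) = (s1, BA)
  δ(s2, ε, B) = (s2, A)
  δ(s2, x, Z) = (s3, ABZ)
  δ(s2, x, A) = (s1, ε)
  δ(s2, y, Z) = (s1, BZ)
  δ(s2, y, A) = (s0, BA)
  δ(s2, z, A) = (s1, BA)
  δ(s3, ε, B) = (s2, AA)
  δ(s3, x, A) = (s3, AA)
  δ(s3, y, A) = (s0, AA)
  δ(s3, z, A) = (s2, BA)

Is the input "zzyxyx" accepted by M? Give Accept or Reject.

(s0, zzyxyx, Z)
  read z, top Z: go to s0, push BAZ → (s0, zyxyx, BAZ)
  read z, top B: go to s1, push ε → (s1, yxyx, AZ)
  read y, top A: go to s1, push BA → (s1, xyx, BAZ)
  ε-move, top B: go to s3, push BB → (s3, xyx, BBAZ)
  ε-move, top B: go to s2, push AA → (s2, xyx, AABAZ)
  read x, top A: go to s1, push ε → (s1, yx, ABAZ)
  read y, top A: go to s1, push BA → (s1, x, BABAZ)
  ε-move, top B: go to s3, push BB → (s3, x, BBABAZ)
  ε-move, top B: go to s2, push AA → (s2, x, AABABAZ)
  read x, top A: go to s1, push ε → (s1, ε, ABABAZ)
All input consumed; state s1 ∈ F.

Accept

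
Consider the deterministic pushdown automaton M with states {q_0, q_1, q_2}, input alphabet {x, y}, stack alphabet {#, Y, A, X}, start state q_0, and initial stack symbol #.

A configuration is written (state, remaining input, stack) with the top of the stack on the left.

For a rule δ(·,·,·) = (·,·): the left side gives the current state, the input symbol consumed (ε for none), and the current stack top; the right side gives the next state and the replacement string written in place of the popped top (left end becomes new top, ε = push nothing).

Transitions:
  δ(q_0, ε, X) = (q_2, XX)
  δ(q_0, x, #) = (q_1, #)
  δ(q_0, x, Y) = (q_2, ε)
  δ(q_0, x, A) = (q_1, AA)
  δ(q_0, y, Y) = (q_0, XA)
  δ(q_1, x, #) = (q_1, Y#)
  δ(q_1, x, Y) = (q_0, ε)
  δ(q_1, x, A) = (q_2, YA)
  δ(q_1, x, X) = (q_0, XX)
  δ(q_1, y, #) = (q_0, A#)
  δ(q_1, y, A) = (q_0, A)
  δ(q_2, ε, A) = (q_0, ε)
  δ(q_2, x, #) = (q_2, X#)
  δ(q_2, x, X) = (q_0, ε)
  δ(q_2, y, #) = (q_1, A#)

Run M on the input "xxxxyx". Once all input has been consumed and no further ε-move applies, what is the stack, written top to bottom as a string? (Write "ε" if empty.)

(q_0, xxxxyx, #)
  read x, top #: go to q_1, push # → (q_1, xxxyx, #)
  read x, top #: go to q_1, push Y# → (q_1, xxyx, Y#)
  read x, top Y: go to q_0, push ε → (q_0, xyx, #)
  read x, top #: go to q_1, push # → (q_1, yx, #)
  read y, top #: go to q_0, push A# → (q_0, x, A#)
  read x, top A: go to q_1, push AA → (q_1, ε, AA#)
All input consumed in state q_1 with stack AA#.

AA#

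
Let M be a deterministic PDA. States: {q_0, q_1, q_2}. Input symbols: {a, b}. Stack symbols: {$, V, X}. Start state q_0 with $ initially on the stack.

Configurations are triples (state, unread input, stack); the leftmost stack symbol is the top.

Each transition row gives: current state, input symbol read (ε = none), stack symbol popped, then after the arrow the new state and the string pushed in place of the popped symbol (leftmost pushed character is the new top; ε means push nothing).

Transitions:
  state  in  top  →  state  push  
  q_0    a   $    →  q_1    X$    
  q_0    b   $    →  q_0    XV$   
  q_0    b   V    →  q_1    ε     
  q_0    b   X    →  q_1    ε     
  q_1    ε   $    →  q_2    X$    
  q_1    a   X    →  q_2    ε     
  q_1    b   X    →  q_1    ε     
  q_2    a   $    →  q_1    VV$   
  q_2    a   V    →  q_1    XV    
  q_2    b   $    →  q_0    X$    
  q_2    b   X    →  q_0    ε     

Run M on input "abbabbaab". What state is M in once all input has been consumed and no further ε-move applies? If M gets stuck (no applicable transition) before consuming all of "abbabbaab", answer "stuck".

q_0

(q_0, abbabbaab, $)
  read a, top $: go to q_1, push X$ → (q_1, bbabbaab, X$)
  read b, top X: go to q_1, push ε → (q_1, babbaab, $)
  ε-move, top $: go to q_2, push X$ → (q_2, babbaab, X$)
  read b, top X: go to q_0, push ε → (q_0, abbaab, $)
  read a, top $: go to q_1, push X$ → (q_1, bbaab, X$)
  read b, top X: go to q_1, push ε → (q_1, baab, $)
  ε-move, top $: go to q_2, push X$ → (q_2, baab, X$)
  read b, top X: go to q_0, push ε → (q_0, aab, $)
  read a, top $: go to q_1, push X$ → (q_1, ab, X$)
  read a, top X: go to q_2, push ε → (q_2, b, $)
  read b, top $: go to q_0, push X$ → (q_0, ε, X$)
All input consumed; M is in state q_0.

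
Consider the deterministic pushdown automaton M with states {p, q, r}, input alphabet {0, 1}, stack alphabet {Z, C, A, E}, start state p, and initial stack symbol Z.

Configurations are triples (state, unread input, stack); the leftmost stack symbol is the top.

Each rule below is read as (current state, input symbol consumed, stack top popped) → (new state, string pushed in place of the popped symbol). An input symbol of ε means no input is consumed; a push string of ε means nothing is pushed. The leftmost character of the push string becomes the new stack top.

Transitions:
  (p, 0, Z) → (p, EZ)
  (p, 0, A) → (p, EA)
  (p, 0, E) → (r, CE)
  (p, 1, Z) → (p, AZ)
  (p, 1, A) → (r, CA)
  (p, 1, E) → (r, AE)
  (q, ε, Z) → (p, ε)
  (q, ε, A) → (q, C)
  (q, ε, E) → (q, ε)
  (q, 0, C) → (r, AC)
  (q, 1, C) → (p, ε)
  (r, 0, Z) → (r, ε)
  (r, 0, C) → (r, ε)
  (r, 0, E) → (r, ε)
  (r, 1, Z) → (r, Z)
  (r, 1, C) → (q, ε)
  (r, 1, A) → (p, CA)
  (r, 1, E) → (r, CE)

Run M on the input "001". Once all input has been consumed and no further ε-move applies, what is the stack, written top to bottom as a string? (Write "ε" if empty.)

ε

(p, 001, Z) ⊢ (p, 01, EZ) ⊢ (r, 1, CEZ) ⊢ (q, ε, EZ) ⊢ (q, ε, Z) ⊢ (p, ε, ε)
All input consumed in state p with stack ε.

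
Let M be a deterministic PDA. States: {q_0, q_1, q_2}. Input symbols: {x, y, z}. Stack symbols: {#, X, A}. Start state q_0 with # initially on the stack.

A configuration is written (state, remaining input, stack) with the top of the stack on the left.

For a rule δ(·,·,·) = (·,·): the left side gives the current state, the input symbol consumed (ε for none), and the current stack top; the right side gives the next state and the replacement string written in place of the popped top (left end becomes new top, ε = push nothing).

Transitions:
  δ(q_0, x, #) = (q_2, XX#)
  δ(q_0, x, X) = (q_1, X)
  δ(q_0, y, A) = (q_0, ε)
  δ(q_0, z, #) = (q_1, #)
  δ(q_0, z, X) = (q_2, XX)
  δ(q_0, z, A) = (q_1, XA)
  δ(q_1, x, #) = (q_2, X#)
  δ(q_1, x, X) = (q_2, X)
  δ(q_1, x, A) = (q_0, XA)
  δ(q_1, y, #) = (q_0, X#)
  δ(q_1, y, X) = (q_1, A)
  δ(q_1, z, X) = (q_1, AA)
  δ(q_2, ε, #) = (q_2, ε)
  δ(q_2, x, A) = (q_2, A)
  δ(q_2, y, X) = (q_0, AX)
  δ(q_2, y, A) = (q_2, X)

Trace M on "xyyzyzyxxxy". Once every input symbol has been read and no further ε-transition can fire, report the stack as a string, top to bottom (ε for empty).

AXAAXXX#

(q_0, xyyzyzyxxxy, #)
  read x, top #: go to q_2, push XX# → (q_2, yyzyzyxxxy, XX#)
  read y, top X: go to q_0, push AX → (q_0, yzyzyxxxy, AXX#)
  read y, top A: go to q_0, push ε → (q_0, zyzyxxxy, XX#)
  read z, top X: go to q_2, push XX → (q_2, yzyxxxy, XXX#)
  read y, top X: go to q_0, push AX → (q_0, zyxxxy, AXXX#)
  read z, top A: go to q_1, push XA → (q_1, yxxxy, XAXXX#)
  read y, top X: go to q_1, push A → (q_1, xxxy, AAXXX#)
  read x, top A: go to q_0, push XA → (q_0, xxy, XAAXXX#)
  read x, top X: go to q_1, push X → (q_1, xy, XAAXXX#)
  read x, top X: go to q_2, push X → (q_2, y, XAAXXX#)
  read y, top X: go to q_0, push AX → (q_0, ε, AXAAXXX#)
All input consumed in state q_0 with stack AXAAXXX#.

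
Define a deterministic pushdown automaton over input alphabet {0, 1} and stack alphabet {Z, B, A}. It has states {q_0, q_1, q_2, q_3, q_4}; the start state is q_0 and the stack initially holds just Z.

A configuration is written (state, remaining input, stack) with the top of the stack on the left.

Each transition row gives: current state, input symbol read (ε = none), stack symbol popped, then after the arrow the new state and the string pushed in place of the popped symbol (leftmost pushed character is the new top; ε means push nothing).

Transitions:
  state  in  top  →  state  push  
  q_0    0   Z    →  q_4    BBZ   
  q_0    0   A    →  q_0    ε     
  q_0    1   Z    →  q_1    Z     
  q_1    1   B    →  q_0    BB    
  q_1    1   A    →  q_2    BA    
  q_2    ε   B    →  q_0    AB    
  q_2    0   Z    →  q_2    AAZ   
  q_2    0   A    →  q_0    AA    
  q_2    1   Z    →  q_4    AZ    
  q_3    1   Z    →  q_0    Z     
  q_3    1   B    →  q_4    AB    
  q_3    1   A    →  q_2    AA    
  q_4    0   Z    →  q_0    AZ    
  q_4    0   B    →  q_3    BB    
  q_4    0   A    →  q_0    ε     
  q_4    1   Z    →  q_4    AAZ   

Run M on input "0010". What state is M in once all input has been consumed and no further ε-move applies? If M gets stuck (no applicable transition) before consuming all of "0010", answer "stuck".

(q_0, 0010, Z)
  read 0, top Z: go to q_4, push BBZ → (q_4, 010, BBZ)
  read 0, top B: go to q_3, push BB → (q_3, 10, BBBZ)
  read 1, top B: go to q_4, push AB → (q_4, 0, ABBBZ)
  read 0, top A: go to q_0, push ε → (q_0, ε, BBBZ)
All input consumed; M is in state q_0.

q_0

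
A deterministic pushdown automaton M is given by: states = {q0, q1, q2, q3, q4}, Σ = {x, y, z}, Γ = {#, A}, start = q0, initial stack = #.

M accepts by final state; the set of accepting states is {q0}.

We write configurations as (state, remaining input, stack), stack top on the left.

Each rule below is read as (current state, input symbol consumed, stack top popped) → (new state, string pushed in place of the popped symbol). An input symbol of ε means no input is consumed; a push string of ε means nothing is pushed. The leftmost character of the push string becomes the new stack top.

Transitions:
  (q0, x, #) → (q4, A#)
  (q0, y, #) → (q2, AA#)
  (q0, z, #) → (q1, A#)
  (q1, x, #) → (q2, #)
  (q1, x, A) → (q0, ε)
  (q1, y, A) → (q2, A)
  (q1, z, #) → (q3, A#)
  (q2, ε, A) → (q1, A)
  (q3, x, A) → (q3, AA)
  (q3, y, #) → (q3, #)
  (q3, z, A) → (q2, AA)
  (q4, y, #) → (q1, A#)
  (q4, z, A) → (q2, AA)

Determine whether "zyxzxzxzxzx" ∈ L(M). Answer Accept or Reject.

Accept

(q0, zyxzxzxzxzx, #) ⊢ (q1, yxzxzxzxzx, A#) ⊢ (q2, xzxzxzxzx, A#) ⊢ (q1, xzxzxzxzx, A#) ⊢ (q0, zxzxzxzx, #) ⊢ (q1, xzxzxzx, A#) ⊢ (q0, zxzxzx, #) ⊢ (q1, xzxzx, A#) ⊢ (q0, zxzx, #) ⊢ (q1, xzx, A#) ⊢ (q0, zx, #) ⊢ (q1, x, A#) ⊢ (q0, ε, #)
All input consumed; state q0 ∈ F.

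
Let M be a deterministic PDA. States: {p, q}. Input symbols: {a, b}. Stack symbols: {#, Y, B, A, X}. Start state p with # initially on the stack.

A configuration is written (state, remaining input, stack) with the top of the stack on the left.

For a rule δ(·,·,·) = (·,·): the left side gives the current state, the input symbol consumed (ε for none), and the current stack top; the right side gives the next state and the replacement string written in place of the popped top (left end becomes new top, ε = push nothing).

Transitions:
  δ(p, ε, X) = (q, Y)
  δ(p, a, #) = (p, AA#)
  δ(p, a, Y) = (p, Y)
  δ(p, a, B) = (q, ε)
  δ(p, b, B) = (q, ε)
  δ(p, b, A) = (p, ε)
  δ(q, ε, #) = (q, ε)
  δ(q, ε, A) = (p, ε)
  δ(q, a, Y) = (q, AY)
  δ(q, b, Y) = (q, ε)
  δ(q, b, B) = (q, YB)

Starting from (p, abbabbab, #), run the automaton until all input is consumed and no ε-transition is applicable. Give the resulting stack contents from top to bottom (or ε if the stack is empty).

A#

(p, abbabbab, #) ⊢ (p, bbabbab, AA#) ⊢ (p, babbab, A#) ⊢ (p, abbab, #) ⊢ (p, bbab, AA#) ⊢ (p, bab, A#) ⊢ (p, ab, #) ⊢ (p, b, AA#) ⊢ (p, ε, A#)
All input consumed in state p with stack A#.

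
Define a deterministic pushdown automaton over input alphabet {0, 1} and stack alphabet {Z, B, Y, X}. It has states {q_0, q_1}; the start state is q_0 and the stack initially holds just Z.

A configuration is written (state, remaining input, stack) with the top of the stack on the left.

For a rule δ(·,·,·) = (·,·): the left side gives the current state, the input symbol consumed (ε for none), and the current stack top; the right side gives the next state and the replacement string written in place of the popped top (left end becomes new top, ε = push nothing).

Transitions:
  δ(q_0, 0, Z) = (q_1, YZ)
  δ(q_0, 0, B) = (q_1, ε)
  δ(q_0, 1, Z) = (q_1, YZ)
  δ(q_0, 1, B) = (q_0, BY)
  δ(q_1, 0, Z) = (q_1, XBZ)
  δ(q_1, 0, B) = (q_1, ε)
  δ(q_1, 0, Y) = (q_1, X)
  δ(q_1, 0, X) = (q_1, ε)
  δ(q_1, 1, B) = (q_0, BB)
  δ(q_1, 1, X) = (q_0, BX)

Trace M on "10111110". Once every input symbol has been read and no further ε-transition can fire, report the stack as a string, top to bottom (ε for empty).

YYYYXZ

(q_0, 10111110, Z)
  read 1, top Z: go to q_1, push YZ → (q_1, 0111110, YZ)
  read 0, top Y: go to q_1, push X → (q_1, 111110, XZ)
  read 1, top X: go to q_0, push BX → (q_0, 11110, BXZ)
  read 1, top B: go to q_0, push BY → (q_0, 1110, BYXZ)
  read 1, top B: go to q_0, push BY → (q_0, 110, BYYXZ)
  read 1, top B: go to q_0, push BY → (q_0, 10, BYYYXZ)
  read 1, top B: go to q_0, push BY → (q_0, 0, BYYYYXZ)
  read 0, top B: go to q_1, push ε → (q_1, ε, YYYYXZ)
All input consumed in state q_1 with stack YYYYXZ.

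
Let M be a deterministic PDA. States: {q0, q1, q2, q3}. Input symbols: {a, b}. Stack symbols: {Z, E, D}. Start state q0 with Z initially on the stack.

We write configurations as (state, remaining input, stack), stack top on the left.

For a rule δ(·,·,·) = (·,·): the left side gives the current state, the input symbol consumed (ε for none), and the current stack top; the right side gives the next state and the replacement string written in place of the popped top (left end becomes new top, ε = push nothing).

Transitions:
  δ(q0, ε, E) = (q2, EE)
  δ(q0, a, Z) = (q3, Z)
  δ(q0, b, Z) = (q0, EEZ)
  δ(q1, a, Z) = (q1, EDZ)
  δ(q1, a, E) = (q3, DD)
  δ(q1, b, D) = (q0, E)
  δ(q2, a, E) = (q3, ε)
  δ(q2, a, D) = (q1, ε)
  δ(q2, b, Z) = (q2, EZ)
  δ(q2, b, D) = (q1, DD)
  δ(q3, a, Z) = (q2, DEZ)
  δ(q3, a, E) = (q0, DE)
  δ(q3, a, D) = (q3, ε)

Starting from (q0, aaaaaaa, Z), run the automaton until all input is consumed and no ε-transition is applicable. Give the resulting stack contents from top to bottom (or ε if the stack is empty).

(q0, aaaaaaa, Z) ⊢ (q3, aaaaaa, Z) ⊢ (q2, aaaaa, DEZ) ⊢ (q1, aaaa, EZ) ⊢ (q3, aaa, DDZ) ⊢ (q3, aa, DZ) ⊢ (q3, a, Z) ⊢ (q2, ε, DEZ)
All input consumed in state q2 with stack DEZ.

DEZ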